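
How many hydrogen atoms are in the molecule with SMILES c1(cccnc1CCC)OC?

Hydrogens are implicit in SMILES; fill each atom to its normal valence:
  3 × C (aromatic): 1 H each → 3
  2 × C: 3 H each → 6
  2 × C: 2 H each → 4
  2 × C (aromatic): no H
  1 × N (aromatic): no H
  1 × O: no H
  Total hydrogens = 13.

13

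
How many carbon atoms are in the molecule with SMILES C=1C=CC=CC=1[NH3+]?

The symbol for carbon appears 6 times in the SMILES.

6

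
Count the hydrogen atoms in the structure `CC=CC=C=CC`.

10

Hydrogens are implicit in SMILES; fill each atom to its normal valence:
  4 × C: 1 H each → 4
  2 × C: 3 H each → 6
  1 × C: no H
  Total hydrogens = 10.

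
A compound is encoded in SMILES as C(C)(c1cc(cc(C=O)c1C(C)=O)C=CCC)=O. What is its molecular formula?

Heavy atoms from the SMILES: 15 C, 3 O.
Implicit hydrogens by atom environment:
  4 × C (aromatic): no H
  3 × C: 3 H each → 9
  3 × C: 1 H each → 3
  3 × O: no H
  2 × C (aromatic): 1 H each → 2
  2 × C: no H
  1 × C: 2 H
  Total hydrogens = 16.
Molecular formula: C15H16O3

C15H16O3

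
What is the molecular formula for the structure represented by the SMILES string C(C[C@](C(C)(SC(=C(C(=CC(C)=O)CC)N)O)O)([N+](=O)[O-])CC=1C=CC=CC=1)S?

Heavy atoms from the SMILES: 20 C, 2 N, 5 O, 2 S.
Implicit hydrogens by atom environment:
  6 × C: no H
  5 × C (aromatic): 1 H each → 5
  4 × C: 2 H each → 8
  3 × C: 3 H each → 9
  2 × O: 1 H each → 2
  2 × O: no H
  1 × C: 1 H
  1 × C (aromatic): no H
  1 × N: 2 H
  1 × N (charge +1): no H
  1 × O (charge -1): no H
  1 × S: 1 H
  1 × S: no H
  Total hydrogens = 28.
Molecular formula: C20H28N2O5S2

C20H28N2O5S2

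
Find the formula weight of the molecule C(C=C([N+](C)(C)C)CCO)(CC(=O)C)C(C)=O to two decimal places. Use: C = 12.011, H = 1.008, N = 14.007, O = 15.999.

242.34

Molecular formula: C13H24NO3+.
M = 13×12.011 + 24×1.008 + 1×14.007 + 3×15.999 = 242.34 g/mol.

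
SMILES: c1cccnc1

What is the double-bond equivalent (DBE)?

4

Molecular formula from the SMILES: C5H5N.
DoU = (2C + 2 + N − H − X)/2 = (2·5 + 2 + 1 − 5 − 0)/2 = 8/2 = 4.
(Structurally: 1 ring(s) + 3 π bond(s) = 4.)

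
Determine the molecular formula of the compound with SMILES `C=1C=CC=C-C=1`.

Heavy atoms from the SMILES: 6 C.
Implicit hydrogens by atom environment:
  6 × C (aromatic): 1 H each → 6
  Total hydrogens = 6.
Molecular formula: C6H6

C6H6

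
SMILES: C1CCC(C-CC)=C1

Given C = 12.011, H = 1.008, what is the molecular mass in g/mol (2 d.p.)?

Molecular formula: C8H14.
M = 8×12.011 + 14×1.008 = 110.20 g/mol.

110.20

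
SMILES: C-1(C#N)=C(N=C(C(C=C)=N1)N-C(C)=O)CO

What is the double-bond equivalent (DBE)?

Molecular formula from the SMILES: C10H10N4O2.
DoU = (2C + 2 + N − H − X)/2 = (2·10 + 2 + 4 − 10 − 0)/2 = 16/2 = 8.
(Structurally: 1 ring(s) + 7 π bond(s) = 8.)

8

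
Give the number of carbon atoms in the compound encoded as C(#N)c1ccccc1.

The symbol for carbon appears 7 times in the SMILES. Lowercase c denotes aromatic carbon and counts toward C.

7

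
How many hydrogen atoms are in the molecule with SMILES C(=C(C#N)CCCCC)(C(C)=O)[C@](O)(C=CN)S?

20

Hydrogens are implicit in SMILES; fill each atom to its normal valence:
  5 × C: no H
  4 × C: 2 H each → 8
  2 × C: 3 H each → 6
  2 × C: 1 H each → 2
  1 × N: 2 H
  1 × N: no H
  1 × O: 1 H
  1 × O: no H
  1 × S: 1 H
  Total hydrogens = 20.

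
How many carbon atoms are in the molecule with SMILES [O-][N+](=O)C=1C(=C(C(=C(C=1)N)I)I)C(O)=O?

The symbol for carbon appears 7 times in the SMILES.

7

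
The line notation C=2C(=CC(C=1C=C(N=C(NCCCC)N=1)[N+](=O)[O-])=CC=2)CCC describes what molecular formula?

C17H22N4O2

Heavy atoms from the SMILES: 17 C, 4 N, 2 O.
Implicit hydrogens by atom environment:
  5 × C: 2 H each → 10
  5 × C (aromatic): 1 H each → 5
  5 × C (aromatic): no H
  2 × C: 3 H each → 6
  2 × N (aromatic): no H
  1 × N: 1 H
  1 × N (charge +1): no H
  1 × O: no H
  1 × O (charge -1): no H
  Total hydrogens = 22.
Molecular formula: C17H22N4O2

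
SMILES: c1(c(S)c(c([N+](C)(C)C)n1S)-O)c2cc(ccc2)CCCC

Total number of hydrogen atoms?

Hydrogens are implicit in SMILES; fill each atom to its normal valence:
  6 × C (aromatic): no H
  4 × C: 3 H each → 12
  4 × C (aromatic): 1 H each → 4
  3 × C: 2 H each → 6
  2 × S: 1 H each → 2
  1 × N (aromatic): no H
  1 × N (charge +1): no H
  1 × O: 1 H
  Total hydrogens = 25.

25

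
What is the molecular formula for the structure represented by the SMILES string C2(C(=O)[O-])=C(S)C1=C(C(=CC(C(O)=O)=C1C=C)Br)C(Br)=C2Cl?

C14H6Br2ClO4S-

Heavy atoms from the SMILES: 2 Br, 14 C, 1 Cl, 4 O, 1 S.
Implicit hydrogens by atom environment:
  9 × C (aromatic): no H
  2 × Br: no H
  2 × C: no H
  2 × O: no H
  1 × C: 2 H
  1 × C (aromatic): 1 H
  1 × C: 1 H
  1 × Cl: no H
  1 × O: 1 H
  1 × O (charge -1): no H
  1 × S: 1 H
  Total hydrogens = 6.
Net charge -1.
Molecular formula: C14H6Br2ClO4S-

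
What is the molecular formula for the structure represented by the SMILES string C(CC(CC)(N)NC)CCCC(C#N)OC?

C12H25N3O

Heavy atoms from the SMILES: 12 C, 3 N, 1 O.
Implicit hydrogens by atom environment:
  6 × C: 2 H each → 12
  3 × C: 3 H each → 9
  2 × C: no H
  1 × C: 1 H
  1 × N: 2 H
  1 × N: 1 H
  1 × N: no H
  1 × O: no H
  Total hydrogens = 25.
Molecular formula: C12H25N3O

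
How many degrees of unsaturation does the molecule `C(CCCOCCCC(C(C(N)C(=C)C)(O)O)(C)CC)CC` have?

1

Molecular formula from the SMILES: C18H37NO3.
DoU = (2C + 2 + N − H − X)/2 = (2·18 + 2 + 1 − 37 − 0)/2 = 2/2 = 1.
(Structurally: 0 ring(s) + 1 π bond(s) = 1.)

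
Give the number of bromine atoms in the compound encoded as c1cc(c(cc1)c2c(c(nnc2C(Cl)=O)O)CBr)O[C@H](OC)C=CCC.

The symbol for bromine appears 1 time in the SMILES.

1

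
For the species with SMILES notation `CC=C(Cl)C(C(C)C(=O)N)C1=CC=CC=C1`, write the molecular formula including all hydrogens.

C13H16ClNO

Heavy atoms from the SMILES: 13 C, 1 Cl, 1 N, 1 O.
Implicit hydrogens by atom environment:
  5 × C (aromatic): 1 H each → 5
  3 × C: 1 H each → 3
  2 × C: 3 H each → 6
  2 × C: no H
  1 × C (aromatic): no H
  1 × Cl: no H
  1 × N: 2 H
  1 × O: no H
  Total hydrogens = 16.
Molecular formula: C13H16ClNO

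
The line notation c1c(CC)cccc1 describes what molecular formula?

C8H10

Heavy atoms from the SMILES: 8 C.
Implicit hydrogens by atom environment:
  5 × C (aromatic): 1 H each → 5
  1 × C: 3 H
  1 × C: 2 H
  1 × C (aromatic): no H
  Total hydrogens = 10.
Molecular formula: C8H10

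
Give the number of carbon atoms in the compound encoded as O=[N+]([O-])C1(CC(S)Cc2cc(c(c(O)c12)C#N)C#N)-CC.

The symbol for carbon appears 14 times in the SMILES. Lowercase c denotes aromatic carbon and counts toward C.

14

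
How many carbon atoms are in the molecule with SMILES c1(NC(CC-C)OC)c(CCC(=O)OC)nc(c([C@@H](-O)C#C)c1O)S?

17

The symbol for carbon appears 17 times in the SMILES. Lowercase c denotes aromatic carbon and counts toward C.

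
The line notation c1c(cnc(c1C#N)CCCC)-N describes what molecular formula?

Heavy atoms from the SMILES: 10 C, 3 N.
Implicit hydrogens by atom environment:
  3 × C: 2 H each → 6
  3 × C (aromatic): no H
  2 × C (aromatic): 1 H each → 2
  1 × C: 3 H
  1 × C: no H
  1 × N: 2 H
  1 × N (aromatic): no H
  1 × N: no H
  Total hydrogens = 13.
Molecular formula: C10H13N3

C10H13N3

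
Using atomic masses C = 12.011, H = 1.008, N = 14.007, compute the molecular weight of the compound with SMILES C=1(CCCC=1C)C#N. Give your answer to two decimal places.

107.16

Molecular formula: C7H9N.
M = 7×12.011 + 9×1.008 + 1×14.007 = 107.16 g/mol.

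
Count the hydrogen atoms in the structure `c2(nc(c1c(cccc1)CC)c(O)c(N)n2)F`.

Hydrogens are implicit in SMILES; fill each atom to its normal valence:
  6 × C (aromatic): no H
  4 × C (aromatic): 1 H each → 4
  2 × N (aromatic): no H
  1 × C: 3 H
  1 × C: 2 H
  1 × F: no H
  1 × N: 2 H
  1 × O: 1 H
  Total hydrogens = 12.

12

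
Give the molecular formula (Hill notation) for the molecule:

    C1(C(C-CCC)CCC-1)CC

C11H22

Heavy atoms from the SMILES: 11 C.
Implicit hydrogens by atom environment:
  7 × C: 2 H each → 14
  2 × C: 3 H each → 6
  2 × C: 1 H each → 2
  Total hydrogens = 22.
Molecular formula: C11H22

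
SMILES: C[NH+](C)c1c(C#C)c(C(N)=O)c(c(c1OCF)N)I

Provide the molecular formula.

Heavy atoms from the SMILES: 12 C, 1 F, 1 I, 3 N, 2 O.
Implicit hydrogens by atom environment:
  6 × C (aromatic): no H
  2 × C: 3 H each → 6
  2 × C: no H
  2 × N: 2 H each → 4
  2 × O: no H
  1 × C: 2 H
  1 × C: 1 H
  1 × F: no H
  1 × I: no H
  1 × N (charge +1): 1 H
  Total hydrogens = 14.
Net charge +1.
Molecular formula: C12H14FIN3O2+

C12H14FIN3O2+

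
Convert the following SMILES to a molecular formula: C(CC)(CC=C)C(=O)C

Heavy atoms from the SMILES: 8 C, 1 O.
Implicit hydrogens by atom environment:
  3 × C: 2 H each → 6
  2 × C: 3 H each → 6
  2 × C: 1 H each → 2
  1 × C: no H
  1 × O: no H
  Total hydrogens = 14.
Molecular formula: C8H14O

C8H14O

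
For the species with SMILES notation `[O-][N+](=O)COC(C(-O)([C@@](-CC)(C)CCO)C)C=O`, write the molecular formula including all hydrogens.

Heavy atoms from the SMILES: 11 C, 1 N, 6 O.
Implicit hydrogens by atom environment:
  4 × C: 2 H each → 8
  3 × C: 3 H each → 9
  3 × O: no H
  2 × C: 1 H each → 2
  2 × C: no H
  2 × O: 1 H each → 2
  1 × N (charge +1): no H
  1 × O (charge -1): no H
  Total hydrogens = 21.
Molecular formula: C11H21NO6

C11H21NO6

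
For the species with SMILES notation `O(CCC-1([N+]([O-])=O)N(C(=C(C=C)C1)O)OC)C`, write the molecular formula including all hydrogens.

C10H16N2O5

Heavy atoms from the SMILES: 10 C, 2 N, 5 O.
Implicit hydrogens by atom environment:
  4 × C: 2 H each → 8
  3 × C: no H
  3 × O: no H
  2 × C: 3 H each → 6
  1 × C: 1 H
  1 × N: no H
  1 × N (charge +1): no H
  1 × O: 1 H
  1 × O (charge -1): no H
  Total hydrogens = 16.
Molecular formula: C10H16N2O5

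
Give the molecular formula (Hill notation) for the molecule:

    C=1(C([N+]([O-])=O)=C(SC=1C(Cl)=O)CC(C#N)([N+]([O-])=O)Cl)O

C8H3Cl2N3O6S

Heavy atoms from the SMILES: 8 C, 2 Cl, 3 N, 6 O, 1 S.
Implicit hydrogens by atom environment:
  4 × C (aromatic): no H
  3 × C: no H
  3 × O: no H
  2 × Cl: no H
  2 × N (charge +1): no H
  2 × O (charge -1): no H
  1 × C: 2 H
  1 × N: no H
  1 × O: 1 H
  1 × S (aromatic): no H
  Total hydrogens = 3.
Molecular formula: C8H3Cl2N3O6S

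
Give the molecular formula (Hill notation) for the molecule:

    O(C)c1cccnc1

C6H7NO

Heavy atoms from the SMILES: 6 C, 1 N, 1 O.
Implicit hydrogens by atom environment:
  4 × C (aromatic): 1 H each → 4
  1 × C: 3 H
  1 × C (aromatic): no H
  1 × N (aromatic): no H
  1 × O: no H
  Total hydrogens = 7.
Molecular formula: C6H7NO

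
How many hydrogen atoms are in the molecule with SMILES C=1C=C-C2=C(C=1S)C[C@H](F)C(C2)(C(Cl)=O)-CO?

Hydrogens are implicit in SMILES; fill each atom to its normal valence:
  3 × C: 2 H each → 6
  3 × C (aromatic): 1 H each → 3
  3 × C (aromatic): no H
  2 × C: no H
  1 × C: 1 H
  1 × Cl: no H
  1 × F: no H
  1 × O: 1 H
  1 × O: no H
  1 × S: 1 H
  Total hydrogens = 12.

12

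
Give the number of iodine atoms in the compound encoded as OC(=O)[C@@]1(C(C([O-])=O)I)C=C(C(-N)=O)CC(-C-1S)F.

The symbol for iodine appears 1 time in the SMILES.

1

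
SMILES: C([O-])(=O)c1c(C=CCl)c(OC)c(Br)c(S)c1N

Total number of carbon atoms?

10

The symbol for carbon appears 10 times in the SMILES. Lowercase c denotes aromatic carbon and counts toward C.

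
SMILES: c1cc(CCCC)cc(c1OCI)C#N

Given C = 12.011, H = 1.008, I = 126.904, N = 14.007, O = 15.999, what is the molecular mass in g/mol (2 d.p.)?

Molecular formula: C12H14INO.
M = 12×12.011 + 14×1.008 + 1×126.904 + 1×14.007 + 1×15.999 = 315.15 g/mol.

315.15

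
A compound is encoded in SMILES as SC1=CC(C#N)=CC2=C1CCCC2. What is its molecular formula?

C11H11NS

Heavy atoms from the SMILES: 11 C, 1 N, 1 S.
Implicit hydrogens by atom environment:
  4 × C: 2 H each → 8
  4 × C (aromatic): no H
  2 × C (aromatic): 1 H each → 2
  1 × C: no H
  1 × N: no H
  1 × S: 1 H
  Total hydrogens = 11.
Molecular formula: C11H11NS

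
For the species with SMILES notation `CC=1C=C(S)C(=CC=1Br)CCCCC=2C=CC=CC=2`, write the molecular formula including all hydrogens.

Heavy atoms from the SMILES: 1 Br, 17 C, 1 S.
Implicit hydrogens by atom environment:
  7 × C (aromatic): 1 H each → 7
  5 × C (aromatic): no H
  4 × C: 2 H each → 8
  1 × Br: no H
  1 × C: 3 H
  1 × S: 1 H
  Total hydrogens = 19.
Molecular formula: C17H19BrS

C17H19BrS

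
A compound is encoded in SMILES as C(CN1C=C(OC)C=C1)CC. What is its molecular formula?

Heavy atoms from the SMILES: 9 C, 1 N, 1 O.
Implicit hydrogens by atom environment:
  3 × C: 2 H each → 6
  3 × C (aromatic): 1 H each → 3
  2 × C: 3 H each → 6
  1 × C (aromatic): no H
  1 × N (aromatic): no H
  1 × O: no H
  Total hydrogens = 15.
Molecular formula: C9H15NO

C9H15NO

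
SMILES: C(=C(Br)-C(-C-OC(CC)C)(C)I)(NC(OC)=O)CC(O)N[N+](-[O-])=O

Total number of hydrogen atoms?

Hydrogens are implicit in SMILES; fill each atom to its normal valence:
  4 × C: 3 H each → 12
  4 × C: no H
  4 × O: no H
  3 × C: 2 H each → 6
  2 × C: 1 H each → 2
  2 × N: 1 H each → 2
  1 × Br: no H
  1 × I: no H
  1 × N (charge +1): no H
  1 × O: 1 H
  1 × O (charge -1): no H
  Total hydrogens = 23.

23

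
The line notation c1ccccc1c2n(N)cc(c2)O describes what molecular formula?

Heavy atoms from the SMILES: 10 C, 2 N, 1 O.
Implicit hydrogens by atom environment:
  7 × C (aromatic): 1 H each → 7
  3 × C (aromatic): no H
  1 × N: 2 H
  1 × N (aromatic): no H
  1 × O: 1 H
  Total hydrogens = 10.
Molecular formula: C10H10N2O

C10H10N2O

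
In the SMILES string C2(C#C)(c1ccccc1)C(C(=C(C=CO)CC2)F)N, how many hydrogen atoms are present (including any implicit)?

16

Hydrogens are implicit in SMILES; fill each atom to its normal valence:
  5 × C (aromatic): 1 H each → 5
  4 × C: 1 H each → 4
  4 × C: no H
  2 × C: 2 H each → 4
  1 × C (aromatic): no H
  1 × F: no H
  1 × N: 2 H
  1 × O: 1 H
  Total hydrogens = 16.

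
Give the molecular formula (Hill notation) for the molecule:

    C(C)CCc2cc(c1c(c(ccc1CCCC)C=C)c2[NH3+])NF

C20H28FN2+

Heavy atoms from the SMILES: 20 C, 1 F, 2 N.
Implicit hydrogens by atom environment:
  7 × C: 2 H each → 14
  7 × C (aromatic): no H
  3 × C (aromatic): 1 H each → 3
  2 × C: 3 H each → 6
  1 × C: 1 H
  1 × F: no H
  1 × N (charge +1): 3 H
  1 × N: 1 H
  Total hydrogens = 28.
Net charge +1.
Molecular formula: C20H28FN2+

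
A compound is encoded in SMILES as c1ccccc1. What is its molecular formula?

C6H6

Heavy atoms from the SMILES: 6 C.
Implicit hydrogens by atom environment:
  6 × C (aromatic): 1 H each → 6
  Total hydrogens = 6.
Molecular formula: C6H6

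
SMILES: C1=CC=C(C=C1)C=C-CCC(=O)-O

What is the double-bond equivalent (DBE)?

6

Molecular formula from the SMILES: C11H12O2.
DoU = (2C + 2 + N − H − X)/2 = (2·11 + 2 + 0 − 12 − 0)/2 = 12/2 = 6.
(Structurally: 1 ring(s) + 5 π bond(s) = 6.)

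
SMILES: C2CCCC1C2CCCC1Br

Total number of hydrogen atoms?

17

Hydrogens are implicit in SMILES; fill each atom to its normal valence:
  7 × C: 2 H each → 14
  3 × C: 1 H each → 3
  1 × Br: no H
  Total hydrogens = 17.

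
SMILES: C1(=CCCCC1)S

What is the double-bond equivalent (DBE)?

Molecular formula from the SMILES: C6H10S.
DoU = (2C + 2 + N − H − X)/2 = (2·6 + 2 + 0 − 10 − 0)/2 = 4/2 = 2.
(Structurally: 1 ring(s) + 1 π bond(s) = 2.)

2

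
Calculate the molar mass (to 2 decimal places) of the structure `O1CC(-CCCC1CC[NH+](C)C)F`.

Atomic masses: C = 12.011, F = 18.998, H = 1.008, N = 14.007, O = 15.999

190.28

Molecular formula: C10H21FNO+.
M = 10×12.011 + 1×18.998 + 21×1.008 + 1×14.007 + 1×15.999 = 190.28 g/mol.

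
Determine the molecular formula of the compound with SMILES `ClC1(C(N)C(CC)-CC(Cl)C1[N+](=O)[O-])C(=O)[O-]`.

C9H13Cl2N2O4-

Heavy atoms from the SMILES: 9 C, 2 Cl, 2 N, 4 O.
Implicit hydrogens by atom environment:
  4 × C: 1 H each → 4
  2 × C: 2 H each → 4
  2 × C: no H
  2 × Cl: no H
  2 × O: no H
  2 × O (charge -1): no H
  1 × C: 3 H
  1 × N: 2 H
  1 × N (charge +1): no H
  Total hydrogens = 13.
Net charge -1.
Molecular formula: C9H13Cl2N2O4-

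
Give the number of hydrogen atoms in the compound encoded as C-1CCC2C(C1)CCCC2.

18

Hydrogens are implicit in SMILES; fill each atom to its normal valence:
  8 × C: 2 H each → 16
  2 × C: 1 H each → 2
  Total hydrogens = 18.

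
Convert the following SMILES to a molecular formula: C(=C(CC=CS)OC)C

Heavy atoms from the SMILES: 7 C, 1 O, 1 S.
Implicit hydrogens by atom environment:
  3 × C: 1 H each → 3
  2 × C: 3 H each → 6
  1 × C: 2 H
  1 × C: no H
  1 × O: no H
  1 × S: 1 H
  Total hydrogens = 12.
Molecular formula: C7H12OS

C7H12OS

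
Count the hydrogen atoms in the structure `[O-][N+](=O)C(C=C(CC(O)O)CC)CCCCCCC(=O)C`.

Hydrogens are implicit in SMILES; fill each atom to its normal valence:
  8 × C: 2 H each → 16
  3 × C: 1 H each → 3
  2 × C: 3 H each → 6
  2 × C: no H
  2 × O: 1 H each → 2
  2 × O: no H
  1 × N (charge +1): no H
  1 × O (charge -1): no H
  Total hydrogens = 27.

27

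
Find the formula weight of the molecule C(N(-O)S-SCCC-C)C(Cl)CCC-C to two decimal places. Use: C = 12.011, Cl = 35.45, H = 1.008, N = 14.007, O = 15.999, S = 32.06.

Molecular formula: C10H22ClNOS2.
M = 10×12.011 + 1×35.45 + 22×1.008 + 1×14.007 + 1×15.999 + 2×32.06 = 271.86 g/mol.

271.86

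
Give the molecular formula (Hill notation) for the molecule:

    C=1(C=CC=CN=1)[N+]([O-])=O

Heavy atoms from the SMILES: 5 C, 2 N, 2 O.
Implicit hydrogens by atom environment:
  4 × C (aromatic): 1 H each → 4
  1 × C (aromatic): no H
  1 × N (aromatic): no H
  1 × N (charge +1): no H
  1 × O: no H
  1 × O (charge -1): no H
  Total hydrogens = 4.
Molecular formula: C5H4N2O2

C5H4N2O2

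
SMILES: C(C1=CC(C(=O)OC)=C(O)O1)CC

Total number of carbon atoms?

9

The symbol for carbon appears 9 times in the SMILES.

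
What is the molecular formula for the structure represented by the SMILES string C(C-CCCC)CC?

C8H18

Heavy atoms from the SMILES: 8 C.
Implicit hydrogens by atom environment:
  6 × C: 2 H each → 12
  2 × C: 3 H each → 6
  Total hydrogens = 18.
Molecular formula: C8H18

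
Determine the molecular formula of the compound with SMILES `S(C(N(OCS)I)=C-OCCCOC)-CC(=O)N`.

Heavy atoms from the SMILES: 9 C, 1 I, 2 N, 4 O, 2 S.
Implicit hydrogens by atom environment:
  5 × C: 2 H each → 10
  4 × O: no H
  2 × C: no H
  1 × C: 3 H
  1 × C: 1 H
  1 × I: no H
  1 × N: 2 H
  1 × N: no H
  1 × S: 1 H
  1 × S: no H
  Total hydrogens = 17.
Molecular formula: C9H17IN2O4S2

C9H17IN2O4S2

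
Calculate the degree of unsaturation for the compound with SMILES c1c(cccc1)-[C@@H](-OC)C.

4

Molecular formula from the SMILES: C9H12O.
DoU = (2C + 2 + N − H − X)/2 = (2·9 + 2 + 0 − 12 − 0)/2 = 8/2 = 4.
(Structurally: 1 ring(s) + 3 π bond(s) = 4.)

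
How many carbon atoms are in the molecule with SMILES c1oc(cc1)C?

5

The symbol for carbon appears 5 times in the SMILES. Lowercase c denotes aromatic carbon and counts toward C.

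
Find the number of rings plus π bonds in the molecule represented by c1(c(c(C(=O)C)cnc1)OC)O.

Molecular formula from the SMILES: C8H9NO3.
DoU = (2C + 2 + N − H − X)/2 = (2·8 + 2 + 1 − 9 − 0)/2 = 10/2 = 5.
(Structurally: 1 ring(s) + 4 π bond(s) = 5.)

5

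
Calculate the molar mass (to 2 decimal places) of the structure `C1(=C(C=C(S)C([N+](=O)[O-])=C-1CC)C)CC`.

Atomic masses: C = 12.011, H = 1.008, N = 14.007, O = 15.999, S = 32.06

225.31

Molecular formula: C11H15NO2S.
M = 11×12.011 + 15×1.008 + 1×14.007 + 2×15.999 + 1×32.06 = 225.31 g/mol.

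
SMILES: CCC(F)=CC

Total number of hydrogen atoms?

9

Hydrogens are implicit in SMILES; fill each atom to its normal valence:
  2 × C: 3 H each → 6
  1 × C: 2 H
  1 × C: 1 H
  1 × C: no H
  1 × F: no H
  Total hydrogens = 9.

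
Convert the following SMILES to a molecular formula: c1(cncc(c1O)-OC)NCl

C6H7ClN2O2

Heavy atoms from the SMILES: 6 C, 1 Cl, 2 N, 2 O.
Implicit hydrogens by atom environment:
  3 × C (aromatic): no H
  2 × C (aromatic): 1 H each → 2
  1 × C: 3 H
  1 × Cl: no H
  1 × N: 1 H
  1 × N (aromatic): no H
  1 × O: 1 H
  1 × O: no H
  Total hydrogens = 7.
Molecular formula: C6H7ClN2O2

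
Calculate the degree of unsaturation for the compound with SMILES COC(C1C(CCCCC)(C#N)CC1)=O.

Molecular formula from the SMILES: C12H19NO2.
DoU = (2C + 2 + N − H − X)/2 = (2·12 + 2 + 1 − 19 − 0)/2 = 8/2 = 4.
(Structurally: 1 ring(s) + 3 π bond(s) = 4.)

4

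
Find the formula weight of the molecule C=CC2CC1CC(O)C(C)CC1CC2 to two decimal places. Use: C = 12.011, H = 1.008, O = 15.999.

194.32

Molecular formula: C13H22O.
M = 13×12.011 + 22×1.008 + 1×15.999 = 194.32 g/mol.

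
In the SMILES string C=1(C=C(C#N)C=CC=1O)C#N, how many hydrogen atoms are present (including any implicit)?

4

Hydrogens are implicit in SMILES; fill each atom to its normal valence:
  3 × C (aromatic): 1 H each → 3
  3 × C (aromatic): no H
  2 × C: no H
  2 × N: no H
  1 × O: 1 H
  Total hydrogens = 4.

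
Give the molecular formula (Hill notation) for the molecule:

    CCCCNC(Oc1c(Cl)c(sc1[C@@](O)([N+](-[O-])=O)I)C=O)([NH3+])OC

C12H18ClIN3O6S+

Heavy atoms from the SMILES: 12 C, 1 Cl, 1 I, 3 N, 6 O, 1 S.
Implicit hydrogens by atom environment:
  4 × C (aromatic): no H
  4 × O: no H
  3 × C: 2 H each → 6
  2 × C: 3 H each → 6
  2 × C: no H
  1 × C: 1 H
  1 × Cl: no H
  1 × I: no H
  1 × N (charge +1): 3 H
  1 × N: 1 H
  1 × N (charge +1): no H
  1 × O: 1 H
  1 × O (charge -1): no H
  1 × S (aromatic): no H
  Total hydrogens = 18.
Net charge +1.
Molecular formula: C12H18ClIN3O6S+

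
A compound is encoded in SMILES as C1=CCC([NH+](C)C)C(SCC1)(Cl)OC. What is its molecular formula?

Heavy atoms from the SMILES: 10 C, 1 Cl, 1 N, 1 O, 1 S.
Implicit hydrogens by atom environment:
  3 × C: 3 H each → 9
  3 × C: 2 H each → 6
  3 × C: 1 H each → 3
  1 × C: no H
  1 × Cl: no H
  1 × N (charge +1): 1 H
  1 × O: no H
  1 × S: no H
  Total hydrogens = 19.
Net charge +1.
Molecular formula: C10H19ClNOS+

C10H19ClNOS+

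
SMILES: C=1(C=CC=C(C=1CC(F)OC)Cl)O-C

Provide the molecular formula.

Heavy atoms from the SMILES: 10 C, 1 Cl, 1 F, 2 O.
Implicit hydrogens by atom environment:
  3 × C (aromatic): 1 H each → 3
  3 × C (aromatic): no H
  2 × C: 3 H each → 6
  2 × O: no H
  1 × C: 2 H
  1 × C: 1 H
  1 × Cl: no H
  1 × F: no H
  Total hydrogens = 12.
Molecular formula: C10H12ClFO2

C10H12ClFO2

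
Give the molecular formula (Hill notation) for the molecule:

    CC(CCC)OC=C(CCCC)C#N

Heavy atoms from the SMILES: 12 C, 1 N, 1 O.
Implicit hydrogens by atom environment:
  5 × C: 2 H each → 10
  3 × C: 3 H each → 9
  2 × C: 1 H each → 2
  2 × C: no H
  1 × N: no H
  1 × O: no H
  Total hydrogens = 21.
Molecular formula: C12H21NO

C12H21NO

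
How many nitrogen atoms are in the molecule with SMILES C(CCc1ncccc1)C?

1

The symbol for nitrogen appears 1 time in the SMILES.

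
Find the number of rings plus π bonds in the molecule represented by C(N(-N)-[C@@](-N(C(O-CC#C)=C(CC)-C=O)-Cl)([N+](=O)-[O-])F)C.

Molecular formula from the SMILES: C11H16ClFN4O4.
DoU = (2C + 2 + N − H − X)/2 = (2·11 + 2 + 4 − 16 − 2)/2 = 10/2 = 5.
(Structurally: 0 ring(s) + 5 π bond(s) = 5.)

5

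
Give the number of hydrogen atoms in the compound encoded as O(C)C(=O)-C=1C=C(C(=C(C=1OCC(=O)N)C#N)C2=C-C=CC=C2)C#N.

Hydrogens are implicit in SMILES; fill each atom to its normal valence:
  6 × C (aromatic): 1 H each → 6
  6 × C (aromatic): no H
  4 × C: no H
  4 × O: no H
  2 × N: no H
  1 × C: 3 H
  1 × C: 2 H
  1 × N: 2 H
  Total hydrogens = 13.

13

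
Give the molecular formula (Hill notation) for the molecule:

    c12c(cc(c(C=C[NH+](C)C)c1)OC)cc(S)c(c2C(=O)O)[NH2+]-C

Heavy atoms from the SMILES: 17 C, 2 N, 3 O, 1 S.
Implicit hydrogens by atom environment:
  7 × C (aromatic): no H
  4 × C: 3 H each → 12
  3 × C (aromatic): 1 H each → 3
  2 × C: 1 H each → 2
  2 × O: no H
  1 × C: no H
  1 × N (charge +1): 2 H
  1 × N (charge +1): 1 H
  1 × O: 1 H
  1 × S: 1 H
  Total hydrogens = 22.
Net charge +2.
Molecular formula: [C17H22N2O3S]2+

[C17H22N2O3S]2+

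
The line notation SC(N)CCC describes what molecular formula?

Heavy atoms from the SMILES: 4 C, 1 N, 1 S.
Implicit hydrogens by atom environment:
  2 × C: 2 H each → 4
  1 × C: 3 H
  1 × C: 1 H
  1 × N: 2 H
  1 × S: 1 H
  Total hydrogens = 11.
Molecular formula: C4H11NS

C4H11NS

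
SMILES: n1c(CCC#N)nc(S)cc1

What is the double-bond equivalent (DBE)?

Molecular formula from the SMILES: C7H7N3S.
DoU = (2C + 2 + N − H − X)/2 = (2·7 + 2 + 3 − 7 − 0)/2 = 12/2 = 6.
(Structurally: 1 ring(s) + 5 π bond(s) = 6.)

6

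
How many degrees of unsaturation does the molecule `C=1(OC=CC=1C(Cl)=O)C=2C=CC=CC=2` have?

Molecular formula from the SMILES: C11H7ClO2.
DoU = (2C + 2 + N − H − X)/2 = (2·11 + 2 + 0 − 7 − 1)/2 = 16/2 = 8.
(Structurally: 2 ring(s) + 6 π bond(s) = 8.)

8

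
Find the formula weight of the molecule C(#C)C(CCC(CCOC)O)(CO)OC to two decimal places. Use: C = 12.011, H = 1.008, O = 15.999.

216.28

Molecular formula: C11H20O4.
M = 11×12.011 + 20×1.008 + 4×15.999 = 216.28 g/mol.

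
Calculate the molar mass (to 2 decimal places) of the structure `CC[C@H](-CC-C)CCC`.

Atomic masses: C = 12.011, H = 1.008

Molecular formula: C9H20.
M = 9×12.011 + 20×1.008 = 128.26 g/mol.

128.26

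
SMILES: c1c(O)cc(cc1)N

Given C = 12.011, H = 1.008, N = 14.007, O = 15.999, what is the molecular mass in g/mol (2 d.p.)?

109.13

Molecular formula: C6H7NO.
M = 6×12.011 + 7×1.008 + 1×14.007 + 1×15.999 = 109.13 g/mol.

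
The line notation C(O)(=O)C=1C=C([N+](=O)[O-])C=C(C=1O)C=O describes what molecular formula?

Heavy atoms from the SMILES: 8 C, 1 N, 6 O.
Implicit hydrogens by atom environment:
  4 × C (aromatic): no H
  3 × O: no H
  2 × C (aromatic): 1 H each → 2
  2 × O: 1 H each → 2
  1 × C: 1 H
  1 × C: no H
  1 × N (charge +1): no H
  1 × O (charge -1): no H
  Total hydrogens = 5.
Molecular formula: C8H5NO6

C8H5NO6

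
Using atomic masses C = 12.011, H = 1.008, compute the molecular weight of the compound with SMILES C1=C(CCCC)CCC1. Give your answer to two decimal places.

124.23

Molecular formula: C9H16.
M = 9×12.011 + 16×1.008 = 124.23 g/mol.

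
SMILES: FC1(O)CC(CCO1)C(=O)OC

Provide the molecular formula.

C7H11FO4

Heavy atoms from the SMILES: 7 C, 1 F, 4 O.
Implicit hydrogens by atom environment:
  3 × C: 2 H each → 6
  3 × O: no H
  2 × C: no H
  1 × C: 3 H
  1 × C: 1 H
  1 × F: no H
  1 × O: 1 H
  Total hydrogens = 11.
Molecular formula: C7H11FO4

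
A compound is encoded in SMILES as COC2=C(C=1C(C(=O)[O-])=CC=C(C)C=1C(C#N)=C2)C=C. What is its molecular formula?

Heavy atoms from the SMILES: 16 C, 1 N, 3 O.
Implicit hydrogens by atom environment:
  7 × C (aromatic): no H
  3 × C (aromatic): 1 H each → 3
  2 × C: 3 H each → 6
  2 × C: no H
  2 × O: no H
  1 × C: 2 H
  1 × C: 1 H
  1 × N: no H
  1 × O (charge -1): no H
  Total hydrogens = 12.
Net charge -1.
Molecular formula: C16H12NO3-

C16H12NO3-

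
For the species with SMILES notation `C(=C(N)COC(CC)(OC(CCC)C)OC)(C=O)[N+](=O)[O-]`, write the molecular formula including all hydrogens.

Heavy atoms from the SMILES: 13 C, 2 N, 6 O.
Implicit hydrogens by atom environment:
  5 × O: no H
  4 × C: 3 H each → 12
  4 × C: 2 H each → 8
  3 × C: no H
  2 × C: 1 H each → 2
  1 × N: 2 H
  1 × N (charge +1): no H
  1 × O (charge -1): no H
  Total hydrogens = 24.
Molecular formula: C13H24N2O6

C13H24N2O6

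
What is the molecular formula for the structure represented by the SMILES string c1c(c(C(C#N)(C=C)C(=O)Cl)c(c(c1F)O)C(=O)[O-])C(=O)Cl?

C13H5Cl2FNO5-

Heavy atoms from the SMILES: 13 C, 2 Cl, 1 F, 1 N, 5 O.
Implicit hydrogens by atom environment:
  5 × C (aromatic): no H
  5 × C: no H
  3 × O: no H
  2 × Cl: no H
  1 × C: 2 H
  1 × C (aromatic): 1 H
  1 × C: 1 H
  1 × F: no H
  1 × N: no H
  1 × O: 1 H
  1 × O (charge -1): no H
  Total hydrogens = 5.
Net charge -1.
Molecular formula: C13H5Cl2FNO5-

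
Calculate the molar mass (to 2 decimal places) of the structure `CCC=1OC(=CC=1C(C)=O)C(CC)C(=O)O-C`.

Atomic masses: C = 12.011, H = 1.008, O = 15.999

Molecular formula: C13H18O4.
M = 13×12.011 + 18×1.008 + 4×15.999 = 238.28 g/mol.

238.28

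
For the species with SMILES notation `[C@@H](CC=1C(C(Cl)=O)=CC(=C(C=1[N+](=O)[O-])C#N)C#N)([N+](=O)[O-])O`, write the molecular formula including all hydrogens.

Heavy atoms from the SMILES: 11 C, 1 Cl, 4 N, 6 O.
Implicit hydrogens by atom environment:
  5 × C (aromatic): no H
  3 × C: no H
  3 × O: no H
  2 × N: no H
  2 × N (charge +1): no H
  2 × O (charge -1): no H
  1 × C: 2 H
  1 × C (aromatic): 1 H
  1 × C: 1 H
  1 × Cl: no H
  1 × O: 1 H
  Total hydrogens = 5.
Molecular formula: C11H5ClN4O6

C11H5ClN4O6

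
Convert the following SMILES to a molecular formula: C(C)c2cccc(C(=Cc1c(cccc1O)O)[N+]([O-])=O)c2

C16H15NO4

Heavy atoms from the SMILES: 16 C, 1 N, 4 O.
Implicit hydrogens by atom environment:
  7 × C (aromatic): 1 H each → 7
  5 × C (aromatic): no H
  2 × O: 1 H each → 2
  1 × C: 3 H
  1 × C: 2 H
  1 × C: 1 H
  1 × C: no H
  1 × N (charge +1): no H
  1 × O: no H
  1 × O (charge -1): no H
  Total hydrogens = 15.
Molecular formula: C16H15NO4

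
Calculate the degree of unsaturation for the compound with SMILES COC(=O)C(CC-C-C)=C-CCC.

2

Molecular formula from the SMILES: C11H20O2.
DoU = (2C + 2 + N − H − X)/2 = (2·11 + 2 + 0 − 20 − 0)/2 = 4/2 = 2.
(Structurally: 0 ring(s) + 2 π bond(s) = 2.)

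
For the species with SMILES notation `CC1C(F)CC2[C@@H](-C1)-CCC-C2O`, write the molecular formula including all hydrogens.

Heavy atoms from the SMILES: 11 C, 1 F, 1 O.
Implicit hydrogens by atom environment:
  5 × C: 2 H each → 10
  5 × C: 1 H each → 5
  1 × C: 3 H
  1 × F: no H
  1 × O: 1 H
  Total hydrogens = 19.
Molecular formula: C11H19FO

C11H19FO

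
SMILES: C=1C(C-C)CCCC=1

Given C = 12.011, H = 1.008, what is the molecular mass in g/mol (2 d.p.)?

Molecular formula: C8H14.
M = 8×12.011 + 14×1.008 = 110.20 g/mol.

110.20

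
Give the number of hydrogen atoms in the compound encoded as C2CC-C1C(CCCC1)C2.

Hydrogens are implicit in SMILES; fill each atom to its normal valence:
  8 × C: 2 H each → 16
  2 × C: 1 H each → 2
  Total hydrogens = 18.

18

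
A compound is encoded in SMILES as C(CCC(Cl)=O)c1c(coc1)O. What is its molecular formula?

C8H9ClO3

Heavy atoms from the SMILES: 8 C, 1 Cl, 3 O.
Implicit hydrogens by atom environment:
  3 × C: 2 H each → 6
  2 × C (aromatic): 1 H each → 2
  2 × C (aromatic): no H
  1 × C: no H
  1 × Cl: no H
  1 × O: 1 H
  1 × O (aromatic): no H
  1 × O: no H
  Total hydrogens = 9.
Molecular formula: C8H9ClO3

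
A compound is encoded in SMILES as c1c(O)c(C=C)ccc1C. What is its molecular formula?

C9H10O

Heavy atoms from the SMILES: 9 C, 1 O.
Implicit hydrogens by atom environment:
  3 × C (aromatic): 1 H each → 3
  3 × C (aromatic): no H
  1 × C: 3 H
  1 × C: 2 H
  1 × C: 1 H
  1 × O: 1 H
  Total hydrogens = 10.
Molecular formula: C9H10O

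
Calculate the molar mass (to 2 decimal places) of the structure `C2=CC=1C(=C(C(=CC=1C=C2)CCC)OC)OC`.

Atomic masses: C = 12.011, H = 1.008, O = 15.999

Molecular formula: C15H18O2.
M = 15×12.011 + 18×1.008 + 2×15.999 = 230.31 g/mol.

230.31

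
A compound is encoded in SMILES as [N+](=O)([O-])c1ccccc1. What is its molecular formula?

Heavy atoms from the SMILES: 6 C, 1 N, 2 O.
Implicit hydrogens by atom environment:
  5 × C (aromatic): 1 H each → 5
  1 × C (aromatic): no H
  1 × N (charge +1): no H
  1 × O: no H
  1 × O (charge -1): no H
  Total hydrogens = 5.
Molecular formula: C6H5NO2

C6H5NO2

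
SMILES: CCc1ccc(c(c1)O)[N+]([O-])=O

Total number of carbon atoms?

8

The symbol for carbon appears 8 times in the SMILES. Lowercase c denotes aromatic carbon and counts toward C.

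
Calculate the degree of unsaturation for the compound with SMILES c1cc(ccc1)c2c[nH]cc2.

Molecular formula from the SMILES: C10H9N.
DoU = (2C + 2 + N − H − X)/2 = (2·10 + 2 + 1 − 9 − 0)/2 = 14/2 = 7.
(Structurally: 2 ring(s) + 5 π bond(s) = 7.)

7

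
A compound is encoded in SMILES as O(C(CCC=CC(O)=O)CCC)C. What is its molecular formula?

C10H18O3

Heavy atoms from the SMILES: 10 C, 3 O.
Implicit hydrogens by atom environment:
  4 × C: 2 H each → 8
  3 × C: 1 H each → 3
  2 × C: 3 H each → 6
  2 × O: no H
  1 × C: no H
  1 × O: 1 H
  Total hydrogens = 18.
Molecular formula: C10H18O3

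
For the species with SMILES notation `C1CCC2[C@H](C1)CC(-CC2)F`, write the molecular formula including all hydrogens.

Heavy atoms from the SMILES: 10 C, 1 F.
Implicit hydrogens by atom environment:
  7 × C: 2 H each → 14
  3 × C: 1 H each → 3
  1 × F: no H
  Total hydrogens = 17.
Molecular formula: C10H17F

C10H17F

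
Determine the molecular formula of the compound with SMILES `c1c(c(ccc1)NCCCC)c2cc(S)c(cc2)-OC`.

Heavy atoms from the SMILES: 17 C, 1 N, 1 O, 1 S.
Implicit hydrogens by atom environment:
  7 × C (aromatic): 1 H each → 7
  5 × C (aromatic): no H
  3 × C: 2 H each → 6
  2 × C: 3 H each → 6
  1 × N: 1 H
  1 × O: no H
  1 × S: 1 H
  Total hydrogens = 21.
Molecular formula: C17H21NOS

C17H21NOS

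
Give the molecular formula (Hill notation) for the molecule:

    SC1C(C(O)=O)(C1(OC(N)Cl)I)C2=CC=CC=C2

Heavy atoms from the SMILES: 11 C, 1 Cl, 1 I, 1 N, 3 O, 1 S.
Implicit hydrogens by atom environment:
  5 × C (aromatic): 1 H each → 5
  3 × C: no H
  2 × C: 1 H each → 2
  2 × O: no H
  1 × C (aromatic): no H
  1 × Cl: no H
  1 × I: no H
  1 × N: 2 H
  1 × O: 1 H
  1 × S: 1 H
  Total hydrogens = 11.
Molecular formula: C11H11ClINO3S

C11H11ClINO3S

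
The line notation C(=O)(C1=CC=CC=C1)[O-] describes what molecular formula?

Heavy atoms from the SMILES: 7 C, 2 O.
Implicit hydrogens by atom environment:
  5 × C (aromatic): 1 H each → 5
  1 × C (aromatic): no H
  1 × C: no H
  1 × O: no H
  1 × O (charge -1): no H
  Total hydrogens = 5.
Net charge -1.
Molecular formula: C7H5O2-

C7H5O2-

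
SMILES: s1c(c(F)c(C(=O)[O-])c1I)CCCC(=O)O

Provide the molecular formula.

C9H7FIO4S-

Heavy atoms from the SMILES: 9 C, 1 F, 1 I, 4 O, 1 S.
Implicit hydrogens by atom environment:
  4 × C (aromatic): no H
  3 × C: 2 H each → 6
  2 × C: no H
  2 × O: no H
  1 × F: no H
  1 × I: no H
  1 × O: 1 H
  1 × O (charge -1): no H
  1 × S (aromatic): no H
  Total hydrogens = 7.
Net charge -1.
Molecular formula: C9H7FIO4S-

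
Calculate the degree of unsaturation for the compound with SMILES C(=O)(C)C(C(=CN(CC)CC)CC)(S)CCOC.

2

Molecular formula from the SMILES: C14H27NO2S.
DoU = (2C + 2 + N − H − X)/2 = (2·14 + 2 + 1 − 27 − 0)/2 = 4/2 = 2.
(Structurally: 0 ring(s) + 2 π bond(s) = 2.)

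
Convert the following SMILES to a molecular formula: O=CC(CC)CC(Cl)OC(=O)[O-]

C7H10ClO4-

Heavy atoms from the SMILES: 7 C, 1 Cl, 4 O.
Implicit hydrogens by atom environment:
  3 × C: 1 H each → 3
  3 × O: no H
  2 × C: 2 H each → 4
  1 × C: 3 H
  1 × C: no H
  1 × Cl: no H
  1 × O (charge -1): no H
  Total hydrogens = 10.
Net charge -1.
Molecular formula: C7H10ClO4-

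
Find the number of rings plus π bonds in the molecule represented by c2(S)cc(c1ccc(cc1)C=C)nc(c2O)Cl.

9

Molecular formula from the SMILES: C13H10ClNOS.
DoU = (2C + 2 + N − H − X)/2 = (2·13 + 2 + 1 − 10 − 1)/2 = 18/2 = 9.
(Structurally: 2 ring(s) + 7 π bond(s) = 9.)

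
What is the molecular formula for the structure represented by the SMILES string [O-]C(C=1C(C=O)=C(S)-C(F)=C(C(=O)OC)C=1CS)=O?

C11H8FO5S2-

Heavy atoms from the SMILES: 11 C, 1 F, 5 O, 2 S.
Implicit hydrogens by atom environment:
  6 × C (aromatic): no H
  4 × O: no H
  2 × C: no H
  2 × S: 1 H each → 2
  1 × C: 3 H
  1 × C: 2 H
  1 × C: 1 H
  1 × F: no H
  1 × O (charge -1): no H
  Total hydrogens = 8.
Net charge -1.
Molecular formula: C11H8FO5S2-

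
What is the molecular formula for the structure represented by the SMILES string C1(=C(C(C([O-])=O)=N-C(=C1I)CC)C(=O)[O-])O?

[C9H6INO5]2-

Heavy atoms from the SMILES: 9 C, 1 I, 1 N, 5 O.
Implicit hydrogens by atom environment:
  5 × C (aromatic): no H
  2 × C: no H
  2 × O: no H
  2 × O (charge -1): no H
  1 × C: 3 H
  1 × C: 2 H
  1 × I: no H
  1 × N (aromatic): no H
  1 × O: 1 H
  Total hydrogens = 6.
Net charge -2.
Molecular formula: [C9H6INO5]2-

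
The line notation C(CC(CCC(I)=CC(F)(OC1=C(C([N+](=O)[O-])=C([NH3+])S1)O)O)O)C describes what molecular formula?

C13H19FIN2O6S+

Heavy atoms from the SMILES: 13 C, 1 F, 1 I, 2 N, 6 O, 1 S.
Implicit hydrogens by atom environment:
  4 × C: 2 H each → 8
  4 × C (aromatic): no H
  3 × O: 1 H each → 3
  2 × C: 1 H each → 2
  2 × C: no H
  2 × O: no H
  1 × C: 3 H
  1 × F: no H
  1 × I: no H
  1 × N (charge +1): 3 H
  1 × N (charge +1): no H
  1 × O (charge -1): no H
  1 × S (aromatic): no H
  Total hydrogens = 19.
Net charge +1.
Molecular formula: C13H19FIN2O6S+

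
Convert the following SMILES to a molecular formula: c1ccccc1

Heavy atoms from the SMILES: 6 C.
Implicit hydrogens by atom environment:
  6 × C (aromatic): 1 H each → 6
  Total hydrogens = 6.
Molecular formula: C6H6

C6H6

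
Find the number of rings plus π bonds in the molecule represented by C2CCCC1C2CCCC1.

Molecular formula from the SMILES: C10H18.
DoU = (2C + 2 + N − H − X)/2 = (2·10 + 2 + 0 − 18 − 0)/2 = 4/2 = 2.
(Structurally: 2 ring(s) + 0 π bond(s) = 2.)

2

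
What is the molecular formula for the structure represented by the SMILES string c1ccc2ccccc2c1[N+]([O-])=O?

C10H7NO2

Heavy atoms from the SMILES: 10 C, 1 N, 2 O.
Implicit hydrogens by atom environment:
  7 × C (aromatic): 1 H each → 7
  3 × C (aromatic): no H
  1 × N (charge +1): no H
  1 × O: no H
  1 × O (charge -1): no H
  Total hydrogens = 7.
Molecular formula: C10H7NO2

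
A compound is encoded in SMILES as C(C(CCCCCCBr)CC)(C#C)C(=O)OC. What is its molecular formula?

Heavy atoms from the SMILES: 1 Br, 14 C, 2 O.
Implicit hydrogens by atom environment:
  7 × C: 2 H each → 14
  3 × C: 1 H each → 3
  2 × C: 3 H each → 6
  2 × C: no H
  2 × O: no H
  1 × Br: no H
  Total hydrogens = 23.
Molecular formula: C14H23BrO2

C14H23BrO2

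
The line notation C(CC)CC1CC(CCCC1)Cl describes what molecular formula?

C11H21Cl

Heavy atoms from the SMILES: 11 C, 1 Cl.
Implicit hydrogens by atom environment:
  8 × C: 2 H each → 16
  2 × C: 1 H each → 2
  1 × C: 3 H
  1 × Cl: no H
  Total hydrogens = 21.
Molecular formula: C11H21Cl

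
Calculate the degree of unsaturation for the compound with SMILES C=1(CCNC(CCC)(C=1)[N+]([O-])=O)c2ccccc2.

Molecular formula from the SMILES: C14H18N2O2.
DoU = (2C + 2 + N − H − X)/2 = (2·14 + 2 + 2 − 18 − 0)/2 = 14/2 = 7.
(Structurally: 2 ring(s) + 5 π bond(s) = 7.)

7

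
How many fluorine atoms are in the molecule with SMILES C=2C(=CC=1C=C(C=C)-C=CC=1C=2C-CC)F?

The symbol for fluorine appears 1 time in the SMILES.

1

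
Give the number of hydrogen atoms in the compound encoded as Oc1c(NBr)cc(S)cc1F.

Hydrogens are implicit in SMILES; fill each atom to its normal valence:
  4 × C (aromatic): no H
  2 × C (aromatic): 1 H each → 2
  1 × Br: no H
  1 × F: no H
  1 × N: 1 H
  1 × O: 1 H
  1 × S: 1 H
  Total hydrogens = 5.

5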